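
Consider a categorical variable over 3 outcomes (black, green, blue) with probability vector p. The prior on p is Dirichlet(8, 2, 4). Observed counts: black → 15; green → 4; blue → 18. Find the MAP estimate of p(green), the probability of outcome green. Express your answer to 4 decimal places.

The posterior is Dirichlet(αᵢ + nᵢ) = Dirichlet(23, 6, 22).
For a Dirichlet(a₁,…,a_K) with all aᵢ > 1, the mode has j-th component (aⱼ − 1)/(Σaᵢ − K).
Here Σaᵢ = 51 and K = 3, so p(green) = (6 − 1)/(51 − 3) = 5/48 ≈ 0.1042.

MAP estimate of p(green) = 0.1042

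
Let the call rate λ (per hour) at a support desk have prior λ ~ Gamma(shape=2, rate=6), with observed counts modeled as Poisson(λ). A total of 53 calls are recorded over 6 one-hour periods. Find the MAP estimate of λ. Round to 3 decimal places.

λ̂_MAP = 4.500

Σxᵢ = 53, n = 6.
Posterior ∝ λe^(−6λ) · λ^53e^(−6λ) = λ^54e^(−12λ), i.e. Gamma(shape=55, rate=12).
The mode of a Gamma(a, b) with a ≥ 1 (shape–rate) is (a−1)/b = 54/12 ≈ 4.500.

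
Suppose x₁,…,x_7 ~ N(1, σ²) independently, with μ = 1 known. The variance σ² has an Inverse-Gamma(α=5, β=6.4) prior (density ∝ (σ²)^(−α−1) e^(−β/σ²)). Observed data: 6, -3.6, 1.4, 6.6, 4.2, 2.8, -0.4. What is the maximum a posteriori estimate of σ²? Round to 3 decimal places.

σ̂²_MAP = 5.575

Sum of squared deviations about the known mean: SS = (6−1)² + (-3.6−1)² + (1.4−1)² + (6.6−1)² + (4.2−1)² + (2.8−1)² + (-0.4−1)² = 93.12.
The Normal likelihood contributes (σ²)^(−n/2) exp(−SS/(2σ²)), so the posterior is Inverse-Gamma(α + n/2, β + SS/2) = Inverse-Gamma(8.5, 52.96).
The mode of Inverse-Gamma(a, b) is b/(a+1) = 52.96/9.5 ≈ 5.575.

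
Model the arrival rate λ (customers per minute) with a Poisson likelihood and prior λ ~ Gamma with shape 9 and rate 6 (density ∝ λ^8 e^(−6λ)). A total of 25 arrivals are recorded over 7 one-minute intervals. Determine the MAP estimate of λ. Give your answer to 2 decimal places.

λ̂_MAP = 2.54

Σxᵢ = 25, n = 7.
Posterior ∝ λ^8e^(−6λ) · λ^25e^(−7λ) = λ^33e^(−13λ), i.e. Gamma(shape=34, rate=13).
The mode of a Gamma(a, b) with a ≥ 1 (shape–rate) is (a−1)/b = 33/13 ≈ 2.54.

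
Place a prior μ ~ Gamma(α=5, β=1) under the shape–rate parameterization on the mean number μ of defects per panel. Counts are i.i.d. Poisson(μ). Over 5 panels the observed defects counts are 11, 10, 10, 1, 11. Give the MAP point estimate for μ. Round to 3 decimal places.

Σxᵢ = 11+10+10+1+11 = 43, with n = 5.
Posterior ∝ μ^4e^(−1μ) · μ^43e^(−5μ) = μ^47e^(−6μ), i.e. Gamma(shape=48, rate=6).
The mode of a Gamma(a, b) with a ≥ 1 (shape–rate) is (a−1)/b = 47/6 ≈ 7.833.

μ̂_MAP = 7.833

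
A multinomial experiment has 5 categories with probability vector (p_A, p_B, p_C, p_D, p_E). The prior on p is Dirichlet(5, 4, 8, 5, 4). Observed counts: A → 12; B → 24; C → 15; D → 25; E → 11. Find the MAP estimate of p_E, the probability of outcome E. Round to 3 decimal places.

The posterior is Dirichlet(αᵢ + nᵢ) = Dirichlet(17, 28, 23, 30, 15).
For a Dirichlet(a₁,…,a_K) with all aᵢ > 1, the mode has j-th component (aⱼ − 1)/(Σaᵢ − K).
Here Σaᵢ = 113 and K = 5, so p_E = (15 − 1)/(113 − 5) = 14/108 ≈ 0.130.

MAP estimate of p_E = 0.130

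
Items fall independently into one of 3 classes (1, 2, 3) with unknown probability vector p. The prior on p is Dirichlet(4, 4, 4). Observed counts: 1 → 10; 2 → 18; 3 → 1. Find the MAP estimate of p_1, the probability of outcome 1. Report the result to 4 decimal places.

The posterior is Dirichlet(αᵢ + nᵢ) = Dirichlet(14, 22, 5).
For a Dirichlet(a₁,…,a_K) with all aᵢ > 1, the mode has j-th component (aⱼ − 1)/(Σaᵢ − K).
Here Σaᵢ = 41 and K = 3, so p_1 = (14 − 1)/(41 − 3) = 13/38 ≈ 0.3421.

MAP estimate: 0.3421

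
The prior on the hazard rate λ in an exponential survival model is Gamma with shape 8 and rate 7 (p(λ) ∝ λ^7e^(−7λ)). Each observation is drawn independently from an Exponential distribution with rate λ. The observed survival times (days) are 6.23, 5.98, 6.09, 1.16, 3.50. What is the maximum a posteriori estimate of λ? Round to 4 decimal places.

The Exponential(rate=λ) likelihood is ∝ λ^n e^(−λΣtᵢ). Here n = 5 and Σtᵢ = 6.23 + 5.98 + 6.09 + 1.16 + 3.50 = 22.96.
Posterior ∝ λ^7e^(−7λ) · λ^5e^(−22.96λ) = λ^12e^(−29.96λ), i.e. Gamma(13, 29.96).
Mode = (a−1)/b = 12/29.96 ≈ 0.4005.

λ̂_MAP = 0.4005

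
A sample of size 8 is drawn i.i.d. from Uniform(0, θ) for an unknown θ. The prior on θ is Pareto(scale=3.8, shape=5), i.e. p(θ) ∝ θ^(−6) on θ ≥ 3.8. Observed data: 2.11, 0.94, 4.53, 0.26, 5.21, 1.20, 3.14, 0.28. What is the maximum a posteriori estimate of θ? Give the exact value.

The Uniform(0, θ) likelihood is θ^(−n) for θ ≥ max(xᵢ), zero otherwise. Here max(xᵢ) = 5.21.
Posterior ∝ θ^(−6) · θ^(−8) = θ^(−14) on θ ≥ max(3.8, 5.21) = 5.21.
This density is strictly decreasing in θ, so the posterior mode lies at the lower boundary of the support.

θ̂_MAP = 5.21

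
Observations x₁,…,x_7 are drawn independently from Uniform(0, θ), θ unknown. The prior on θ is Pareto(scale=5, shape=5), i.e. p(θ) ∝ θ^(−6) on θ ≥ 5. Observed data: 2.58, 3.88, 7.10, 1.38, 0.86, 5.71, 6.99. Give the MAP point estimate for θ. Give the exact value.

θ̂_MAP = 7.10

The Uniform(0, θ) likelihood is θ^(−n) for θ ≥ max(xᵢ), zero otherwise. Here max(xᵢ) = 7.10.
Posterior ∝ θ^(−6) · θ^(−7) = θ^(−13) on θ ≥ max(5, 7.10) = 7.10.
This density is strictly decreasing in θ, so the posterior mode lies at the lower boundary of the support.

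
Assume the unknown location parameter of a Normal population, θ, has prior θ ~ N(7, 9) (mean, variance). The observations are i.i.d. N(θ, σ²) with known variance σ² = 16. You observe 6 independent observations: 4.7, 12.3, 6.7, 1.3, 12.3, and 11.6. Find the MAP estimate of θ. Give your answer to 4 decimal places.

θ̂_MAP = 7.8871

n = 6; x̄ = (4.7 + 12.3 + 6.7 + 1.3 + 12.3 + 11.6)/6 = 48.9/6 = 8.15.
For a Normal prior and Normal likelihood with known variance, the posterior is Normal; its mode equals its mean, the precision-weighted average.
Prior precision 1/σ₀² = 1/9; data precision n/σ² = 6/16 = 0.375.
θ̂ = ((1/9)·7 + 0.375·8.15) / (1/9 + 0.375) = (5521/1440)/(35/72) = 5521/700 ≈ 7.8871.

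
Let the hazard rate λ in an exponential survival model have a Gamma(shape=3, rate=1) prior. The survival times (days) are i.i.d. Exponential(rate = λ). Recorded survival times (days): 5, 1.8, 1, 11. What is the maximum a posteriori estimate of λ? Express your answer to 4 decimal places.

λ̂_MAP = 0.3030

The Exponential(rate=λ) likelihood is ∝ λ^n e^(−λΣtᵢ). Here n = 4 and Σtᵢ = 5 + 1.8 + 1 + 11 = 18.8.
Posterior ∝ λ^2e^(−1λ) · λ^4e^(−18.8λ) = λ^6e^(−19.8λ), i.e. Gamma(7, 19.8).
Mode = (a−1)/b = 6/19.8 ≈ 0.3030.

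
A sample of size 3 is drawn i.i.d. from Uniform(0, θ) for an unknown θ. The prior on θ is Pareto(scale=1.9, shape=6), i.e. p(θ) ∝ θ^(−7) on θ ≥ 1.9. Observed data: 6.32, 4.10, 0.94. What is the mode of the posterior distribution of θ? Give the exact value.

θ̂_MAP = 6.32

The Uniform(0, θ) likelihood is θ^(−n) for θ ≥ max(xᵢ), zero otherwise. Here max(xᵢ) = 6.32.
Posterior ∝ θ^(−7) · θ^(−3) = θ^(−10) on θ ≥ max(1.9, 6.32) = 6.32.
This density is strictly decreasing in θ, so the posterior mode lies at the lower boundary of the support.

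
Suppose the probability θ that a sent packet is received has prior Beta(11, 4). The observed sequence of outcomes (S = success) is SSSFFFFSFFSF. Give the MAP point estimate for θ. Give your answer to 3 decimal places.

Prior: Beta(11, 4).
Data: 5 successes in 12 trials (from the sequence). The binomial likelihood contributes θ^5(1−θ)^7, so the posterior is Beta(11+5, 4+7) = Beta(16, 11).
For Beta(a, b) with a, b > 1 the mode is (a−1)/(a+b−2) = 15/25 ≈ 0.600.

θ̂_MAP = 0.600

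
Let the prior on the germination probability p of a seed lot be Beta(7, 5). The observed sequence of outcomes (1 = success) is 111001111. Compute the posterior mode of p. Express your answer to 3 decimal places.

p̂_MAP = 0.684

Prior: Beta(7, 5).
Data: 7 successes in 9 trials (from the sequence). The binomial likelihood contributes p^7(1−p)^2, so the posterior is Beta(7+7, 5+2) = Beta(14, 7).
For Beta(a, b) with a, b > 1 the mode is (a−1)/(a+b−2) = 13/19 ≈ 0.684.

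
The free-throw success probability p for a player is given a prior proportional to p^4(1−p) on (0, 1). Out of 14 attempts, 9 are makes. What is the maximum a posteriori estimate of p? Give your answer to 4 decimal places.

p̂_MAP = 0.6842

The prior density ∝ p^4(1−p)^1 is the kernel of Beta(5, 2).
Data: 9 successes in 14 trials. The binomial likelihood contributes p^9(1−p)^5, so the posterior is Beta(5+9, 2+5) = Beta(14, 7).
For Beta(a, b) with a, b > 1 the mode is (a−1)/(a+b−2) = 13/19 ≈ 0.6842.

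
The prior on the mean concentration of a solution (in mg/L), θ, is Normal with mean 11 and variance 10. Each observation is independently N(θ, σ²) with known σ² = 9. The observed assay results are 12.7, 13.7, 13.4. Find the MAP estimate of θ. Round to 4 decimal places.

θ̂_MAP = 12.7436

n = 3; x̄ = (12.7 + 13.7 + 13.4)/3 = 39.8/3 = 199/15 ≈ 13.2667.
For a Normal prior and Normal likelihood with known variance, the posterior is Normal; its mode equals its mean, the precision-weighted average.
Prior precision 1/σ₀² = 1/10 = 0.1; data precision n/σ² = 3/9 = 1/3.
θ̂ = (0.1·11 + (1/3)·(199/15)) / (0.1 + 1/3) = (497/90)/(13/30) = 497/39 ≈ 12.7436.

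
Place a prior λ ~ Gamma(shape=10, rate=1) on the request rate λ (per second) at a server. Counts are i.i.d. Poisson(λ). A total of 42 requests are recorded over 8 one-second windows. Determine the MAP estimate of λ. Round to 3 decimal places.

Σxᵢ = 42, n = 8.
Posterior ∝ λ^9e^(−1λ) · λ^42e^(−8λ) = λ^51e^(−9λ), i.e. Gamma(shape=52, rate=9).
The mode of a Gamma(a, b) with a ≥ 1 (shape–rate) is (a−1)/b = 51/9 ≈ 5.667.

λ̂_MAP = 5.667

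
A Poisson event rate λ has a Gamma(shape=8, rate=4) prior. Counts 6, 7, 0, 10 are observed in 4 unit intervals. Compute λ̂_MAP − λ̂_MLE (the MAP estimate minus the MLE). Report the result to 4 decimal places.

MAP − MLE = -2.0000

Σxᵢ = 23. Posterior is Gamma(31, 8); MAP = (31−1)/8 = 30/8 ≈ 3.75000.
MLE = x̄ = 23/4 ≈ 5.75000.
Difference = 30/8 − 23/4 = -2 ≈ -2.0000.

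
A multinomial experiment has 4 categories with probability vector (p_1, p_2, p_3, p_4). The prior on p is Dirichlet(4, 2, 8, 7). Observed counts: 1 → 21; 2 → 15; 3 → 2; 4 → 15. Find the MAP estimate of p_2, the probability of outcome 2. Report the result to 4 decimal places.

The posterior is Dirichlet(αᵢ + nᵢ) = Dirichlet(25, 17, 10, 22).
For a Dirichlet(a₁,…,a_K) with all aᵢ > 1, the mode has j-th component (aⱼ − 1)/(Σaᵢ − K).
Here Σaᵢ = 74 and K = 4, so p_2 = (17 − 1)/(74 − 4) = 16/70 ≈ 0.2286.

MAP estimate: 0.2286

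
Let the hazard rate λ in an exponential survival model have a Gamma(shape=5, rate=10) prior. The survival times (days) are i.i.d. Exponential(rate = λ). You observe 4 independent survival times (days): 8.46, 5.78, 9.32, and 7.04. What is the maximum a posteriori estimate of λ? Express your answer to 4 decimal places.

λ̂_MAP = 0.1970

The Exponential(rate=λ) likelihood is ∝ λ^n e^(−λΣtᵢ). Here n = 4 and Σtᵢ = 8.46 + 5.78 + 9.32 + 7.04 = 30.60.
Posterior ∝ λ^4e^(−10λ) · λ^4e^(−30.60λ) = λ^8e^(−40.60λ), i.e. Gamma(9, 40.60).
Mode = (a−1)/b = 8/40.60 ≈ 0.1970.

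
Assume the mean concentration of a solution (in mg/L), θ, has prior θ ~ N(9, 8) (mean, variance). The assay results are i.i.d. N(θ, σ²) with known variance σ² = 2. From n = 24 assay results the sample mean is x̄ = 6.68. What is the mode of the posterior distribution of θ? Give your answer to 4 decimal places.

θ̂_MAP = 6.7039

n = 24, x̄ = 6.68.
For a Normal prior and Normal likelihood with known variance, the posterior is Normal; its mode equals its mean, the precision-weighted average.
Prior precision 1/σ₀² = 1/8 = 0.125; data precision n/σ² = 24/2 = 12.
θ̂ = (0.125·9 + 12·6.68) / (0.125 + 12) = 81.285/12.125 = 16257/2425 ≈ 6.7039.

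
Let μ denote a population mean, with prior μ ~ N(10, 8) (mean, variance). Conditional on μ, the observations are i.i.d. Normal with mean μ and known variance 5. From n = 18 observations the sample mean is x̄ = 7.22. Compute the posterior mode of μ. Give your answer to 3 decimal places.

μ̂_MAP = 7.313

n = 18, x̄ = 7.22.
For a Normal prior and Normal likelihood with known variance, the posterior is Normal; its mode equals its mean, the precision-weighted average.
Prior precision 1/σ₀² = 1/8 = 0.125; data precision n/σ² = 18/5 = 3.6.
μ̂ = (0.125·10 + 3.6·7.22) / (0.125 + 3.6) = 27.242/3.725 = 27242/3725 ≈ 7.313.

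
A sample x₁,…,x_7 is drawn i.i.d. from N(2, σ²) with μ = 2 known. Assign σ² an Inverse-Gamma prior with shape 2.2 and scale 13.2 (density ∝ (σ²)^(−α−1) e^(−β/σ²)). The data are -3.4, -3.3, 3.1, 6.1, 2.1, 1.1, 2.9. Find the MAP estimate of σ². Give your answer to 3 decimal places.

σ̂²_MAP = 7.709

Sum of squared deviations about the known mean: SS = (-3.4−2)² + (-3.3−2)² + (3.1−2)² + (6.1−2)² + (2.1−2)² + (1.1−2)² + (2.9−2)² = 76.9.
The Normal likelihood contributes (σ²)^(−n/2) exp(−SS/(2σ²)), so the posterior is Inverse-Gamma(α + n/2, β + SS/2) = Inverse-Gamma(5.7, 51.65).
The mode of Inverse-Gamma(a, b) is b/(a+1) = 51.65/6.7 ≈ 7.709.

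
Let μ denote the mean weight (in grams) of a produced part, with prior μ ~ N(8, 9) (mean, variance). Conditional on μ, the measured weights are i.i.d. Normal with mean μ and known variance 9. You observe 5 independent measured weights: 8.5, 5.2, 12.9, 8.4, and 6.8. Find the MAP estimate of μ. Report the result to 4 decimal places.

μ̂_MAP = 8.3000

n = 5; x̄ = (8.5 + 5.2 + 12.9 + 8.4 + 6.8)/5 = 41.8/5 = 8.36.
For a Normal prior and Normal likelihood with known variance, the posterior is Normal; its mode equals its mean, the precision-weighted average.
Prior precision 1/σ₀² = 1/9; data precision n/σ² = 5/9.
μ̂ = ((1/9)·8 + (5/9)·8.36) / (1/9 + 5/9) = (83/15)/(2/3) = 8.3000.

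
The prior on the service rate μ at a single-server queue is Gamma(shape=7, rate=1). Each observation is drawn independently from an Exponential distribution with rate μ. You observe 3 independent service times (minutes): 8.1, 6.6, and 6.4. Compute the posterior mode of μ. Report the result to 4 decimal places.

μ̂_MAP = 0.4072

The Exponential(rate=μ) likelihood is ∝ μ^n e^(−μΣtᵢ). Here n = 3 and Σtᵢ = 8.1 + 6.6 + 6.4 = 21.1.
Posterior ∝ μ^6e^(−1μ) · μ^3e^(−21.1μ) = μ^9e^(−22.1μ), i.e. Gamma(10, 22.1).
Mode = (a−1)/b = 9/22.1 ≈ 0.4072.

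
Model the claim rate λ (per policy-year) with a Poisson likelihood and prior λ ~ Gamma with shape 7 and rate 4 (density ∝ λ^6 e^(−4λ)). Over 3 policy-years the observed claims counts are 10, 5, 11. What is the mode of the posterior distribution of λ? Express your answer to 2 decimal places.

λ̂_MAP = 4.57

Σxᵢ = 10+5+11 = 26, with n = 3.
Posterior ∝ λ^6e^(−4λ) · λ^26e^(−3λ) = λ^32e^(−7λ), i.e. Gamma(shape=33, rate=7).
The mode of a Gamma(a, b) with a ≥ 1 (shape–rate) is (a−1)/b = 32/7 ≈ 4.57.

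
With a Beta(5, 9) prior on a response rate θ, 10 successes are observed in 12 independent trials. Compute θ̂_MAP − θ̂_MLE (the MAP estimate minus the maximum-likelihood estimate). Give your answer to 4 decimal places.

MAP − MLE = -0.2500

Posterior is Beta(15, 11); MAP = (15−1)/(26−2) = 14/24 ≈ 0.58333.
MLE ignores the prior: θ̂_MLE = k/n = 10/12 ≈ 0.83333.
Difference = 14/24 − 10/12 = -1/4 ≈ -0.2500.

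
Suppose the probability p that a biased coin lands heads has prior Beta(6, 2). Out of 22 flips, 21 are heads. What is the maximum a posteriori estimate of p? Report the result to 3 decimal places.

Prior: Beta(6, 2).
Data: 21 successes in 22 trials. The binomial likelihood contributes p^21(1−p)^1, so the posterior is Beta(6+21, 2+1) = Beta(27, 3).
For Beta(a, b) with a, b > 1 the mode is (a−1)/(a+b−2) = 26/28 ≈ 0.929.

p̂_MAP = 0.929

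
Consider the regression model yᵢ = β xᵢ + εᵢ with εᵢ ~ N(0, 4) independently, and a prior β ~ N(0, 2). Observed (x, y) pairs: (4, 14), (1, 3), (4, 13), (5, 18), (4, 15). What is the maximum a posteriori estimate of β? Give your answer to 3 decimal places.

log p(β | y) = −Σ(yᵢ − βxᵢ)²/(2·4) − β²/(2·2) + const.
Setting the derivative to zero: Σxᵢ(yᵢ − βxᵢ)/4 − β/2 = 0, so β = Σxᵢyᵢ / (Σxᵢ² + σ²/τ²).
Σxᵢyᵢ = 4·14 + 1·3 + 4·13 + 5·18 + 4·15 = 261; Σxᵢ² = 74; σ²/τ² = 2.
β̂_MAP = 261 / (74 + 2) = 261/76 ≈ 3.434.

β̂_MAP = 3.434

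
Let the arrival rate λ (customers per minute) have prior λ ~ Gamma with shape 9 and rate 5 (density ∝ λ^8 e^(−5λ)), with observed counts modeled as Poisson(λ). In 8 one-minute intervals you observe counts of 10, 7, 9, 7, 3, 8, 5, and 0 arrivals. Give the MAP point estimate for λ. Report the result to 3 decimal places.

λ̂_MAP = 4.385

Σxᵢ = 10+7+9+7+3+8+5+0 = 49, with n = 8.
Posterior ∝ λ^8e^(−5λ) · λ^49e^(−8λ) = λ^57e^(−13λ), i.e. Gamma(shape=58, rate=13).
The mode of a Gamma(a, b) with a ≥ 1 (shape–rate) is (a−1)/b = 57/13 ≈ 4.385.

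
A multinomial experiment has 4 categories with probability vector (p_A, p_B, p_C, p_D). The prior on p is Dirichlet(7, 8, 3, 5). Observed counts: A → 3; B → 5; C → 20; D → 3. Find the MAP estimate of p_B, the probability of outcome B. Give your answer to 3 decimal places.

MAP estimate of p_B = 0.240

The posterior is Dirichlet(αᵢ + nᵢ) = Dirichlet(10, 13, 23, 8).
For a Dirichlet(a₁,…,a_K) with all aᵢ > 1, the mode has j-th component (aⱼ − 1)/(Σaᵢ − K).
Here Σaᵢ = 54 and K = 4, so p_B = (13 − 1)/(54 − 4) = 12/50 ≈ 0.240.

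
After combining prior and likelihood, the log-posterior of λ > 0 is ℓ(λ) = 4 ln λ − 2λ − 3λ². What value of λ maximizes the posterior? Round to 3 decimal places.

λ̂_MAP = 0.667

ℓ'(λ) = 4/λ − 2 − 6λ. Setting this to zero and multiplying by λ: 6λ² + 2λ − 4 = 0.
λ = (−2 + √(2² + 4·6·4)) / (2·6) = (−2 + √100) / 12 = (−2 + 10)/12 = 2/3.
ℓ''(λ) = −4/λ² − 6 < 0, confirming a maximum.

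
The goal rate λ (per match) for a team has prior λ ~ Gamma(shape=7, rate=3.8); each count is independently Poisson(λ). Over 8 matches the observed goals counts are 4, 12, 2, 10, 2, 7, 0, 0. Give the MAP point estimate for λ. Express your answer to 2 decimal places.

λ̂_MAP = 3.64

Σxᵢ = 4+12+2+10+2+7+0+0 = 37, with n = 8.
Posterior ∝ λ^6e^(−3.8λ) · λ^37e^(−8λ) = λ^43e^(−11.8λ), i.e. Gamma(shape=44, rate=11.8).
The mode of a Gamma(a, b) with a ≥ 1 (shape–rate) is (a−1)/b = 43/11.8 ≈ 3.64.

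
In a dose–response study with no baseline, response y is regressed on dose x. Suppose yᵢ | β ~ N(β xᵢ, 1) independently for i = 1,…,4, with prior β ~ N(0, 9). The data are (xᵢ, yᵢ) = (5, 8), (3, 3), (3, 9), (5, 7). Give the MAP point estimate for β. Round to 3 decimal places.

β̂_MAP = 1.630

log p(β | y) = −Σ(yᵢ − βxᵢ)²/(2·1) − β²/(2·9) + const.
Setting the derivative to zero: Σxᵢ(yᵢ − βxᵢ)/1 − β/9 = 0, so β = Σxᵢyᵢ / (Σxᵢ² + σ²/τ²).
Σxᵢyᵢ = 5·8 + 3·3 + 3·9 + 5·7 = 111; Σxᵢ² = 68; σ²/τ² = 1/9.
β̂_MAP = 111 / (68 + 1/9) = 111/(613/9) = 999/613 ≈ 1.630.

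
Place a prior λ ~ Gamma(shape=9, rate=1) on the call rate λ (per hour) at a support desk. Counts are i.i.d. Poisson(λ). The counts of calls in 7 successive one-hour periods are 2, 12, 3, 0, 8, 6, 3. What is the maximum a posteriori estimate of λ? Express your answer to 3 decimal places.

λ̂_MAP = 5.250

Σxᵢ = 2+12+3+0+8+6+3 = 34, with n = 7.
Posterior ∝ λ^8e^(−1λ) · λ^34e^(−7λ) = λ^42e^(−8λ), i.e. Gamma(shape=43, rate=8).
The mode of a Gamma(a, b) with a ≥ 1 (shape–rate) is (a−1)/b = 42/8 ≈ 5.250.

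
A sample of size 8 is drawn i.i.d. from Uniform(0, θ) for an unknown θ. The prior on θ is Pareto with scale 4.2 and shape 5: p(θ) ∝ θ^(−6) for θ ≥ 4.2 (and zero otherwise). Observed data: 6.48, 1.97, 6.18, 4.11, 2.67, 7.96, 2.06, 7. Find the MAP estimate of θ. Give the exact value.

The Uniform(0, θ) likelihood is θ^(−n) for θ ≥ max(xᵢ), zero otherwise. Here max(xᵢ) = 7.96.
Posterior ∝ θ^(−6) · θ^(−8) = θ^(−14) on θ ≥ max(4.2, 7.96) = 7.96.
This density is strictly decreasing in θ, so the posterior mode lies at the lower boundary of the support.

θ̂_MAP = 7.96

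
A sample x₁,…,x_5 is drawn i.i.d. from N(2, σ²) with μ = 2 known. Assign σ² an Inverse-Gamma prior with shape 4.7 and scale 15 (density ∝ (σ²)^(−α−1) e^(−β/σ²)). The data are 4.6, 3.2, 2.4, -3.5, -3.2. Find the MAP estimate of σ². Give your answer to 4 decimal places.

Sum of squared deviations about the known mean: SS = (4.6−2)² + (3.2−2)² + (2.4−2)² + (-3.5−2)² + (-3.2−2)² = 65.65.
The Normal likelihood contributes (σ²)^(−n/2) exp(−SS/(2σ²)), so the posterior is Inverse-Gamma(α + n/2, β + SS/2) = Inverse-Gamma(7.2, 47.825).
The mode of Inverse-Gamma(a, b) is b/(a+1) = 47.825/8.2 ≈ 5.8323.

σ̂²_MAP = 5.8323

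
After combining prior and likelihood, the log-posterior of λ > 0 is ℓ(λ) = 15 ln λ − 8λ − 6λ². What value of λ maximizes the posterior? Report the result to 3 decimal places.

λ̂_MAP = 0.833

ℓ'(λ) = 15/λ − 8 − 12λ. Setting this to zero and multiplying by λ: 12λ² + 8λ − 15 = 0.
λ = (−8 + √(8² + 4·12·15)) / (2·12) = (−8 + √784) / 24 = (−8 + 28)/24 = 5/6.
ℓ''(λ) = −15/λ² − 12 < 0, confirming a maximum.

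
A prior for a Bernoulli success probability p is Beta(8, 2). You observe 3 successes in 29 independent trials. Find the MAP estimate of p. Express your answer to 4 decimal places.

Prior: Beta(8, 2).
Data: 3 successes in 29 trials. The binomial likelihood contributes p^3(1−p)^26, so the posterior is Beta(8+3, 2+26) = Beta(11, 28).
For Beta(a, b) with a, b > 1 the mode is (a−1)/(a+b−2) = 10/37 ≈ 0.2703.

p̂_MAP = 0.2703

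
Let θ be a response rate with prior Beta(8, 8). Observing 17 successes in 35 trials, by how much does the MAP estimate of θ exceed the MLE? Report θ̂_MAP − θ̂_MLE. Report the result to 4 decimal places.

Posterior is Beta(25, 26); MAP = (25−1)/(51−2) = 24/49 ≈ 0.48980.
MLE ignores the prior: θ̂_MLE = k/n = 17/35 ≈ 0.48571.
Difference = 24/49 − 17/35 = 1/245 ≈ 0.0041.

MAP − MLE = 0.0041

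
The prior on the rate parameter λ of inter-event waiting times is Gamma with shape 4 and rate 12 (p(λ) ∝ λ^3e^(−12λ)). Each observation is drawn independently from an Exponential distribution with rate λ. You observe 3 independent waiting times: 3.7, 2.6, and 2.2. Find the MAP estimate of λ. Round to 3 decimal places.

λ̂_MAP = 0.293

The Exponential(rate=λ) likelihood is ∝ λ^n e^(−λΣtᵢ). Here n = 3 and Σtᵢ = 3.7 + 2.6 + 2.2 = 8.5.
Posterior ∝ λ^3e^(−12λ) · λ^3e^(−8.5λ) = λ^6e^(−20.5λ), i.e. Gamma(7, 20.5).
Mode = (a−1)/b = 6/20.5 ≈ 0.293.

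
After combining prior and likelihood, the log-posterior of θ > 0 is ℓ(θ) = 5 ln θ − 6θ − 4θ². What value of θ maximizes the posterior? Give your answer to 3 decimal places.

ℓ'(θ) = 5/θ − 6 − 8θ. Setting this to zero and multiplying by θ: 8θ² + 6θ − 5 = 0.
θ = (−6 + √(6² + 4·8·5)) / (2·8) = (−6 + √196) / 16 = (−6 + 14)/16 = 1/2.
ℓ''(θ) = −5/θ² − 8 < 0, confirming a maximum.

θ̂_MAP = 0.500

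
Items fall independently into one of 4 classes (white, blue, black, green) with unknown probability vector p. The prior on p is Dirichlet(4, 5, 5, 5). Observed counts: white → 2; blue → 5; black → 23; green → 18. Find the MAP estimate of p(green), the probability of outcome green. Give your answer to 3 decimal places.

MAP estimate of p(green) = 0.349

The posterior is Dirichlet(αᵢ + nᵢ) = Dirichlet(6, 10, 28, 23).
For a Dirichlet(a₁,…,a_K) with all aᵢ > 1, the mode has j-th component (aⱼ − 1)/(Σaᵢ − K).
Here Σaᵢ = 67 and K = 4, so p(green) = (23 − 1)/(67 − 4) = 22/63 ≈ 0.349.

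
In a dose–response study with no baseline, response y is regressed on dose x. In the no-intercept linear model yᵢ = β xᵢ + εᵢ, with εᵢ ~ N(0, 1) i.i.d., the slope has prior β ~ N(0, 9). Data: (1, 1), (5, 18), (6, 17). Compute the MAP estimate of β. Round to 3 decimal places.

β̂_MAP = 3.107

log p(β | y) = −Σ(yᵢ − βxᵢ)²/(2·1) − β²/(2·9) + const.
Setting the derivative to zero: Σxᵢ(yᵢ − βxᵢ)/1 − β/9 = 0, so β = Σxᵢyᵢ / (Σxᵢ² + σ²/τ²).
Σxᵢyᵢ = 1·1 + 5·18 + 6·17 = 193; Σxᵢ² = 62; σ²/τ² = 1/9.
β̂_MAP = 193 / (62 + 1/9) = 193/(559/9) = 1737/559 ≈ 3.107.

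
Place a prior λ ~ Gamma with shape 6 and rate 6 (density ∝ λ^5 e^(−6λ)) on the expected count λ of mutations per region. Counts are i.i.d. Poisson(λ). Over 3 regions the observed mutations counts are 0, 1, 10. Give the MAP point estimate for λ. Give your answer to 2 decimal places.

λ̂_MAP = 1.78

Σxᵢ = 0+1+10 = 11, with n = 3.
Posterior ∝ λ^5e^(−6λ) · λ^11e^(−3λ) = λ^16e^(−9λ), i.e. Gamma(shape=17, rate=9).
The mode of a Gamma(a, b) with a ≥ 1 (shape–rate) is (a−1)/b = 16/9 ≈ 1.78.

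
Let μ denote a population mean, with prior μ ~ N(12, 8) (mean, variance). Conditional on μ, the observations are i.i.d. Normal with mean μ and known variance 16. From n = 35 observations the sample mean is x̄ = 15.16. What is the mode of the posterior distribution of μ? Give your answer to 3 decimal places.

μ̂_MAP = 14.989

n = 35, x̄ = 15.16.
For a Normal prior and Normal likelihood with known variance, the posterior is Normal; its mode equals its mean, the precision-weighted average.
Prior precision 1/σ₀² = 1/8 = 0.125; data precision n/σ² = 35/16 = 2.1875.
μ̂ = (0.125·12 + 2.1875·15.16) / (0.125 + 2.1875) = 34.6625/2.3125 = 2773/185 ≈ 14.989.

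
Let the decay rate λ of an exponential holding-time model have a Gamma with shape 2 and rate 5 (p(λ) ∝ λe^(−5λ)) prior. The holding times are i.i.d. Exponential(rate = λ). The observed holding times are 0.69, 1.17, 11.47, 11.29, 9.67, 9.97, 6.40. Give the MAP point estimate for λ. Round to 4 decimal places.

λ̂_MAP = 0.1437

The Exponential(rate=λ) likelihood is ∝ λ^n e^(−λΣtᵢ). Here n = 7 and Σtᵢ = 0.69 + 1.17 + 11.47 + 11.29 + 9.67 + 9.97 + 6.40 = 50.66.
Posterior ∝ λe^(−5λ) · λ^7e^(−50.66λ) = λ^8e^(−55.66λ), i.e. Gamma(9, 55.66).
Mode = (a−1)/b = 8/55.66 ≈ 0.1437.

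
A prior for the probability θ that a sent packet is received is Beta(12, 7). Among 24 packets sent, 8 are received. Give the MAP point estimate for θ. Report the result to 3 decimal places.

Prior: Beta(12, 7).
Data: 8 successes in 24 trials. The binomial likelihood contributes θ^8(1−θ)^16, so the posterior is Beta(12+8, 7+16) = Beta(20, 23).
For Beta(a, b) with a, b > 1 the mode is (a−1)/(a+b−2) = 19/41 ≈ 0.463.

θ̂_MAP = 0.463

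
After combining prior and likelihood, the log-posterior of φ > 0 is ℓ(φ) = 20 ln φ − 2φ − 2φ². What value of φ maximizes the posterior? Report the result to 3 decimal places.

φ̂_MAP = 2.000

ℓ'(φ) = 20/φ − 2 − 4φ. Setting this to zero and multiplying by φ: 4φ² + 2φ − 20 = 0.
φ = (−2 + √(2² + 4·4·20)) / (2·4) = (−2 + √324) / 8 = (−2 + 18)/8 = 2.
ℓ''(φ) = −20/φ² − 4 < 0, confirming a maximum.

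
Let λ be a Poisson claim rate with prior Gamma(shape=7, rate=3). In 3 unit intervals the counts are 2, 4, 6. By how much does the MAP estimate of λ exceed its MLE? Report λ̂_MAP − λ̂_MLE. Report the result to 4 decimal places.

MAP − MLE = -1.0000

Σxᵢ = 12. Posterior is Gamma(19, 6); MAP = (19−1)/6 = 18/6 ≈ 3.00000.
MLE = x̄ = 12/3 ≈ 4.00000.
Difference = 18/6 − 12/3 = -1 ≈ -1.0000.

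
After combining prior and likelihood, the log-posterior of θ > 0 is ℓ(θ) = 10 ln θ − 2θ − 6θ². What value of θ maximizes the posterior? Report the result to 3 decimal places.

ℓ'(θ) = 10/θ − 2 − 12θ. Setting this to zero and multiplying by θ: 12θ² + 2θ − 10 = 0.
θ = (−2 + √(2² + 4·12·10)) / (2·12) = (−2 + √484) / 24 = (−2 + 22)/24 = 5/6.
ℓ''(θ) = −10/θ² − 12 < 0, confirming a maximum.

θ̂_MAP = 0.833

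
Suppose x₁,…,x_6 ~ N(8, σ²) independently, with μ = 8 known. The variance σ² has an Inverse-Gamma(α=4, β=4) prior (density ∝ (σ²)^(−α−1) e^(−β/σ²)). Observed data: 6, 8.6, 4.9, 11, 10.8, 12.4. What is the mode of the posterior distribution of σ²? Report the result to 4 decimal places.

Sum of squared deviations about the known mean: SS = (6−8)² + (8.6−8)² + (4.9−8)² + (11−8)² + (10.8−8)² + (12.4−8)² = 50.17.
The Normal likelihood contributes (σ²)^(−n/2) exp(−SS/(2σ²)), so the posterior is Inverse-Gamma(α + n/2, β + SS/2) = Inverse-Gamma(7, 29.085).
The mode of Inverse-Gamma(a, b) is b/(a+1) = 29.085/8 ≈ 3.6356.

σ̂²_MAP = 3.6356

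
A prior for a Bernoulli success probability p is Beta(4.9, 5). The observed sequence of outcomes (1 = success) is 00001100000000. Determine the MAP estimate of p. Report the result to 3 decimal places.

p̂_MAP = 0.269

Prior: Beta(4.9, 5).
Data: 2 successes in 14 trials (from the sequence). The binomial likelihood contributes p^2(1−p)^12, so the posterior is Beta(4.9+2, 5+12) = Beta(6.9, 17).
For Beta(a, b) with a, b > 1 the mode is (a−1)/(a+b−2) = 5.9/21.9 ≈ 0.269.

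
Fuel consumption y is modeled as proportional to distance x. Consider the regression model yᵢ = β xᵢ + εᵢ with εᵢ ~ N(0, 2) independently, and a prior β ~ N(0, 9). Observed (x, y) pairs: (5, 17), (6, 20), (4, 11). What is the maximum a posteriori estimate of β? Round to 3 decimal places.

log p(β | y) = −Σ(yᵢ − βxᵢ)²/(2·2) − β²/(2·9) + const.
Setting the derivative to zero: Σxᵢ(yᵢ − βxᵢ)/2 − β/9 = 0, so β = Σxᵢyᵢ / (Σxᵢ² + σ²/τ²).
Σxᵢyᵢ = 5·17 + 6·20 + 4·11 = 249; Σxᵢ² = 77; σ²/τ² = 2/9.
β̂_MAP = 249 / (77 + 2/9) = 249/(695/9) = 2241/695 ≈ 3.224.

β̂_MAP = 3.224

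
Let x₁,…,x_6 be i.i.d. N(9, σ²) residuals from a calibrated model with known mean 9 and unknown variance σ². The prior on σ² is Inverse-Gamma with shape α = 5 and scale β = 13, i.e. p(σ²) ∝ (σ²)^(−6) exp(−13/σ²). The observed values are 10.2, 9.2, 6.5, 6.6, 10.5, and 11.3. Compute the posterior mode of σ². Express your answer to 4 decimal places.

Sum of squared deviations about the known mean: SS = (10.2−9)² + (9.2−9)² + (6.5−9)² + (6.6−9)² + (10.5−9)² + (11.3−9)² = 21.03.
The Normal likelihood contributes (σ²)^(−n/2) exp(−SS/(2σ²)), so the posterior is Inverse-Gamma(α + n/2, β + SS/2) = Inverse-Gamma(8, 23.515).
The mode of Inverse-Gamma(a, b) is b/(a+1) = 23.515/9 ≈ 2.6128.

σ̂²_MAP = 2.6128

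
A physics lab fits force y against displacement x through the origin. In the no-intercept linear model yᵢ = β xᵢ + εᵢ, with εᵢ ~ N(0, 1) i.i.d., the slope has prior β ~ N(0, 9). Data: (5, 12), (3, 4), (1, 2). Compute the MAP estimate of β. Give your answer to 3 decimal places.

β̂_MAP = 2.108

log p(β | y) = −Σ(yᵢ − βxᵢ)²/(2·1) − β²/(2·9) + const.
Setting the derivative to zero: Σxᵢ(yᵢ − βxᵢ)/1 − β/9 = 0, so β = Σxᵢyᵢ / (Σxᵢ² + σ²/τ²).
Σxᵢyᵢ = 5·12 + 3·4 + 1·2 = 74; Σxᵢ² = 35; σ²/τ² = 1/9.
β̂_MAP = 74 / (35 + 1/9) = 74/(316/9) = 333/158 ≈ 2.108.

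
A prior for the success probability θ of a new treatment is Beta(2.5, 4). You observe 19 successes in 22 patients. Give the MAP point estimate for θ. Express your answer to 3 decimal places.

θ̂_MAP = 0.774

Prior: Beta(2.5, 4).
Data: 19 successes in 22 trials. The binomial likelihood contributes θ^19(1−θ)^3, so the posterior is Beta(2.5+19, 4+3) = Beta(21.5, 7).
For Beta(a, b) with a, b > 1 the mode is (a−1)/(a+b−2) = 20.5/26.5 ≈ 0.774.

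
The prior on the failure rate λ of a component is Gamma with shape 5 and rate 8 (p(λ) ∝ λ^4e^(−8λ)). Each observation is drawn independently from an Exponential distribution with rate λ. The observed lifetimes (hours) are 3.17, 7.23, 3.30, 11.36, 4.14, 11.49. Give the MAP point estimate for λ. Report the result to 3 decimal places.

λ̂_MAP = 0.205

The Exponential(rate=λ) likelihood is ∝ λ^n e^(−λΣtᵢ). Here n = 6 and Σtᵢ = 3.17 + 7.23 + 3.30 + 11.36 + 4.14 + 11.49 = 40.69.
Posterior ∝ λ^4e^(−8λ) · λ^6e^(−40.69λ) = λ^10e^(−48.69λ), i.e. Gamma(11, 48.69).
Mode = (a−1)/b = 10/48.69 ≈ 0.205.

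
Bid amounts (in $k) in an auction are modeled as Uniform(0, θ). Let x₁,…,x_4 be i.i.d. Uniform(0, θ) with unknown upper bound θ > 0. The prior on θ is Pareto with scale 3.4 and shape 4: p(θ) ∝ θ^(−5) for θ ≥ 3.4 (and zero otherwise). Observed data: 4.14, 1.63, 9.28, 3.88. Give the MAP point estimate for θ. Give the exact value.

The Uniform(0, θ) likelihood is θ^(−n) for θ ≥ max(xᵢ), zero otherwise. Here max(xᵢ) = 9.28.
Posterior ∝ θ^(−5) · θ^(−4) = θ^(−9) on θ ≥ max(3.4, 9.28) = 9.28.
This density is strictly decreasing in θ, so the posterior mode lies at the lower boundary of the support.

θ̂_MAP = 9.28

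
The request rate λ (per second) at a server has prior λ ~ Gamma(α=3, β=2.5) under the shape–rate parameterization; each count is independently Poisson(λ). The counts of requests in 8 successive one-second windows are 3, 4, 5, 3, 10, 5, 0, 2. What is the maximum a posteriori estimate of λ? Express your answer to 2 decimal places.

λ̂_MAP = 3.24

Σxᵢ = 3+4+5+3+10+5+0+2 = 32, with n = 8.
Posterior ∝ λ^2e^(−2.5λ) · λ^32e^(−8λ) = λ^34e^(−10.5λ), i.e. Gamma(shape=35, rate=10.5).
The mode of a Gamma(a, b) with a ≥ 1 (shape–rate) is (a−1)/b = 34/10.5 ≈ 3.24.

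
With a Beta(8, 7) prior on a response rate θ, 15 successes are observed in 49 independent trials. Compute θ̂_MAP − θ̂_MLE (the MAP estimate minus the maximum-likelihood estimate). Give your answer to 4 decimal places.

MAP − MLE = 0.0487

Posterior is Beta(23, 41); MAP = (23−1)/(64−2) = 22/62 ≈ 0.35484.
MLE ignores the prior: θ̂_MLE = k/n = 15/49 ≈ 0.30612.
Difference = 22/62 − 15/49 = 74/1519 ≈ 0.0487.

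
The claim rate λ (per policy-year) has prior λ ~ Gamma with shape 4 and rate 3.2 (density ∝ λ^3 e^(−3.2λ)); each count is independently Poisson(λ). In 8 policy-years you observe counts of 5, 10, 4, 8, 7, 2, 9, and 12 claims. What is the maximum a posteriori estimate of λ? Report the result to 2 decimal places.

Σxᵢ = 5+10+4+8+7+2+9+12 = 57, with n = 8.
Posterior ∝ λ^3e^(−3.2λ) · λ^57e^(−8λ) = λ^60e^(−11.2λ), i.e. Gamma(shape=61, rate=11.2).
The mode of a Gamma(a, b) with a ≥ 1 (shape–rate) is (a−1)/b = 60/11.2 ≈ 5.36.

λ̂_MAP = 5.36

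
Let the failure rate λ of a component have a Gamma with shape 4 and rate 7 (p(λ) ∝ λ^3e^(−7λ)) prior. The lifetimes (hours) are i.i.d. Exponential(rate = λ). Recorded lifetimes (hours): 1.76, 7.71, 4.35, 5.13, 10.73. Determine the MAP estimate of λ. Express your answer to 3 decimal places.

λ̂_MAP = 0.218

The Exponential(rate=λ) likelihood is ∝ λ^n e^(−λΣtᵢ). Here n = 5 and Σtᵢ = 1.76 + 7.71 + 4.35 + 5.13 + 10.73 = 29.68.
Posterior ∝ λ^3e^(−7λ) · λ^5e^(−29.68λ) = λ^8e^(−36.68λ), i.e. Gamma(9, 36.68).
Mode = (a−1)/b = 8/36.68 ≈ 0.218.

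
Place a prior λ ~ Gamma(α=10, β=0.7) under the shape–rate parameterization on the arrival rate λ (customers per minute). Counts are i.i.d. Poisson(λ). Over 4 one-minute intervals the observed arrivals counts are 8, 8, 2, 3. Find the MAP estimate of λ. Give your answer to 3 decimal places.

λ̂_MAP = 6.383

Σxᵢ = 8+8+2+3 = 21, with n = 4.
Posterior ∝ λ^9e^(−0.7λ) · λ^21e^(−4λ) = λ^30e^(−4.7λ), i.e. Gamma(shape=31, rate=4.7).
The mode of a Gamma(a, b) with a ≥ 1 (shape–rate) is (a−1)/b = 30/4.7 ≈ 6.383.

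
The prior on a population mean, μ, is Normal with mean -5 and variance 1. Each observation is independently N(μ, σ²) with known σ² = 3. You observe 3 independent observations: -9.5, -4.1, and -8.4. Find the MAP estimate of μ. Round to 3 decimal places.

μ̂_MAP = -6.167

n = 3; x̄ = ((-9.5) + (-4.1) + (-8.4))/3 = -22/3 = -22/3 ≈ -7.3333.
For a Normal prior and Normal likelihood with known variance, the posterior is Normal; its mode equals its mean, the precision-weighted average.
Prior precision 1/σ₀² = 1/1 = 1; data precision n/σ² = 3/3 = 1.
μ̂ = (1·(-5) + 1·(-22/3)) / (1 + 1) = (-37/3)/2 = -37/6 ≈ -6.167.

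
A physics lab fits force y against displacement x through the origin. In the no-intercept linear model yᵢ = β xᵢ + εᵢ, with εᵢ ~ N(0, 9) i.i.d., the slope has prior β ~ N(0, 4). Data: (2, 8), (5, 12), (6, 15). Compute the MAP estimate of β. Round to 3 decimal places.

β̂_MAP = 2.468

log p(β | y) = −Σ(yᵢ − βxᵢ)²/(2·9) − β²/(2·4) + const.
Setting the derivative to zero: Σxᵢ(yᵢ − βxᵢ)/9 − β/4 = 0, so β = Σxᵢyᵢ / (Σxᵢ² + σ²/τ²).
Σxᵢyᵢ = 2·8 + 5·12 + 6·15 = 166; Σxᵢ² = 65; σ²/τ² = 2.25.
β̂_MAP = 166 / (65 + 2.25) = 166/67.25 ≈ 2.468.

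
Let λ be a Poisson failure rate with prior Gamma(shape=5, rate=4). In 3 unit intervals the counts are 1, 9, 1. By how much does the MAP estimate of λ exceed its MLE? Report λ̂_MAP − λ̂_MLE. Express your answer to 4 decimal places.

Σxᵢ = 11. Posterior is Gamma(16, 7); MAP = (16−1)/7 = 15/7 ≈ 2.14286.
MLE = x̄ = 11/3 ≈ 3.66667.
Difference = 15/7 − 11/3 = -32/21 ≈ -1.5238.

MAP − MLE = -1.5238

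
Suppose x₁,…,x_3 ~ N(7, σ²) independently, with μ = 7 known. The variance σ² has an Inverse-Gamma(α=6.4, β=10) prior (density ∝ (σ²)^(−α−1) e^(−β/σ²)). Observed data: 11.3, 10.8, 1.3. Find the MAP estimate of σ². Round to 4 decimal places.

Sum of squared deviations about the known mean: SS = (11.3−7)² + (10.8−7)² + (1.3−7)² = 65.42.
The Normal likelihood contributes (σ²)^(−n/2) exp(−SS/(2σ²)), so the posterior is Inverse-Gamma(α + n/2, β + SS/2) = Inverse-Gamma(7.9, 42.71).
The mode of Inverse-Gamma(a, b) is b/(a+1) = 42.71/8.9 ≈ 4.7989.

σ̂²_MAP = 4.7989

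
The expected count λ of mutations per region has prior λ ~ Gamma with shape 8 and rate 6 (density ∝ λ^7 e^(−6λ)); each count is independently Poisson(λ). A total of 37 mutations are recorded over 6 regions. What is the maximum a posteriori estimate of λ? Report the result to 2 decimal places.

λ̂_MAP = 3.67

Σxᵢ = 37, n = 6.
Posterior ∝ λ^7e^(−6λ) · λ^37e^(−6λ) = λ^44e^(−12λ), i.e. Gamma(shape=45, rate=12).
The mode of a Gamma(a, b) with a ≥ 1 (shape–rate) is (a−1)/b = 44/12 ≈ 3.67.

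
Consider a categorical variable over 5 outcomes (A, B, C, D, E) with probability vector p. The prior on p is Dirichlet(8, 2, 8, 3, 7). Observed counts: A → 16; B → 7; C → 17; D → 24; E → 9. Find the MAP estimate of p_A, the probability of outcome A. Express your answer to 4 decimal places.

The posterior is Dirichlet(αᵢ + nᵢ) = Dirichlet(24, 9, 25, 27, 16).
For a Dirichlet(a₁,…,a_K) with all aᵢ > 1, the mode has j-th component (aⱼ − 1)/(Σaᵢ − K).
Here Σaᵢ = 101 and K = 5, so p_A = (24 − 1)/(101 − 5) = 23/96 ≈ 0.2396.

MAP estimate of p_A = 0.2396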